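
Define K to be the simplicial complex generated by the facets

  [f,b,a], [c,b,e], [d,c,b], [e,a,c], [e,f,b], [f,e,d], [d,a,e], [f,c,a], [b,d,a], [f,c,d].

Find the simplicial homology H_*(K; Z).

We work with the vertex ordering a < b < c < d < e < f. The simplices of K, each written with vertices in increasing order, are:

  0-simplices (6): a, b, c, d, e, f
  1-simplices (15): ab, ac, ad, ae, af, bc, bd, be, bf, cd, ce, cf, de, df, ef
  2-simplices (10): abd, abf, ace, acf, ade, bcd, bce, bef, cdf, def

giving chain groups C_0 ≅ Z^6, C_1 ≅ Z^15, C_2 ≅ Z^10.

∂_1: C_1 → C_0 maps an edge to its endpoints' difference, ∂[p,q] = q − p. For instance
  ∂ae = e − a.
The resulting 6×15 matrix has rank 5, and its Smith normal form has invariant factors (1,1,1,1,1).

∂_2: C_2 → C_1 acts by ∂[p,q,r] = [q,r] − [p,r] + [p,q]. For instance
  ∂def = ef − df + de,
  ∂bce = ce − be + bc.
This gives a 15×10 integer matrix of rank 10; reducing to Smith normal form yields diagonal entries (1,1,1,1,1,1,1,1,1,2).

From H_k ≅ ker(∂_k) / im(∂_{k+1}) we obtain:

  H_0: rank C_0 − rank ∂_1 = 6 − 5 = 1, and the invariant factors of ∂_1 are all 1, so H_0 = Z.
  H_1: rank ker ∂_1 − rank ∂_2 = (15 − 5) − 10 = 0, and ∂_2 has invariant factor 2 > 1, so H_1 = Z_2.
  H_2: rank ker ∂_2 − rank ∂_3 = (10 − 10) − 0 = 0, and there is no ∂_3, so H_2 = 0.

(K is a triangulation of the real projective plane RP^2.)

H_0 ≅ Z,  H_1 ≅ Z_2,  H_2 = 0.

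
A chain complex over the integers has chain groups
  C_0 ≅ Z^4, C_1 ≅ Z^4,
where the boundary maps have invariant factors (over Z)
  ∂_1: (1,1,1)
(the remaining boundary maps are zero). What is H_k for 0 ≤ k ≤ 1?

H_0 ≅ Z,  H_1 ≅ Z.

H_0: b_0 = 4 − 0 − 3 = 1; torsion from ∂_1 factors > 1: none. So H_0 ≅ Z.
H_1: b_1 = 4 − 3 − 0 = 1; torsion from ∂_2 factors > 1: none. So H_1 ≅ Z.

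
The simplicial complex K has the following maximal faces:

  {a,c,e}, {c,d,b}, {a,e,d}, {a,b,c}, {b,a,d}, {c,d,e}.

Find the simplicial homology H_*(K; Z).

Fix the vertex order a < b < c < d < e and write every simplex with vertices in increasing order. Then dim K = 2 and the simplices of K are:

  0-simplices (5): a, b, c, d, e
  1-simplices (9): ab, ac, ad, ae, bc, bd, cd, ce, de
  2-simplices (6): abc, abd, ace, ade, bcd, cde

Hence C_0 ≅ Z^5, C_1 ≅ Z^9, C_2 ≅ Z^6.

Boundary ∂_1: C_1 → C_0 sends each edge [p,q] (with p < q) to q − p.
The resulting 5×9 matrix has rank 4, and its Smith normal form has invariant factors (1,1,1,1).

Boundary ∂_2: C_2 → C_1 sends each 2-simplex [p,q,r] to [q,r] − [p,r] + [p,q]. For instance
  ∂abc = bc − ac + ab,
  ∂bcd = cd − bd + bc.
This gives a 9×6 integer matrix of rank 5; reducing to Smith normal form yields diagonal entries (1,1,1,1,1).

Computing H_k = (kernel of ∂_k) / (image of ∂_{k+1}):

  H_0: rank C_0 − rank ∂_1 = 5 − 4 = 1, and the invariant factors of ∂_1 are all 1, so H_0 = Z.
  H_1: rank ker ∂_1 − rank ∂_2 = (9 − 4) − 5 = 0, and the invariant factors of ∂_2 are all 1, so H_1 = 0.
  H_2: rank ker ∂_2 − rank ∂_3 = (6 − 5) − 0 = 1, and there is no ∂_3, so H_2 = Z.

As a check, the Euler characteristic is 5 − 9 + 6 = 2, which agrees with 1 − 0 + 1 = 2.
(K is a triangulation of the 2-sphere S^2.)

H_0 ≅ Z,  H_1 = 0,  H_2 ≅ Z.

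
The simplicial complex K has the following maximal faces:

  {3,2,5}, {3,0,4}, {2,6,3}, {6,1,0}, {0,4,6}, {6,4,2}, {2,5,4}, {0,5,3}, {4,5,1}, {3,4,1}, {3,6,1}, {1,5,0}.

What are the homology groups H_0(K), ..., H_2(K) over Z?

Fix the vertex order 0 < 1 < 2 < 3 < 4 < 5 < 6 and write every simplex with vertices in increasing order. Then dim K = 2 and the simplices of K are:

  0-simplices (7): [0], [1], [2], [3], [4], [5], [6]
  1-simplices (18): [0,1], [0,3], [0,4], [0,5], [0,6], [1,3], [1,4], [1,5], [1,6], [2,3], [2,4], [2,5], [2,6], [3,4], [3,5], [3,6], [4,5], [4,6]
  2-simplices (12): [0,1,5], [0,1,6], [0,3,4], [0,3,5], [0,4,6], [1,3,4], [1,3,6], [1,4,5], [2,3,5], [2,3,6], [2,4,5], [2,4,6]

Hence C_0 ≅ Z^7, C_1 ≅ Z^18, C_2 ≅ Z^12.

The boundary map ∂_1: C_1 → C_0 is given by ∂[p,q] = [q] − [p]. For instance
  ∂[1,5] = [5] − [1].
The resulting 7×18 matrix has rank 6, and its Smith normal form has invariant factors (1,1,1,1,1,1).

∂_2: C_2 → C_1 maps a triangle to the signed sum of its edges. For instance
  ∂[2,3,6] = [3,6] − [2,6] + [2,3],
  ∂[0,3,4] = [3,4] − [0,4] + [0,3].
The resulting 18×12 matrix has rank 12, and its Smith normal form has invariant factors (1,1,1,1,1,1,1,1,1,1,1,2).

Computing H_k = (kernel of ∂_k) / (image of ∂_{k+1}):

  H_0: rank C_0 − rank ∂_1 = 7 − 6 = 1, and the invariant factors of ∂_1 are all 1, so H_0 = Z.
  H_1: rank ker ∂_1 − rank ∂_2 = (18 − 6) − 12 = 0, and ∂_2 has invariant factor 2 > 1, so H_1 = Z/2.
  H_2: rank ker ∂_2 − rank ∂_3 = (12 − 12) − 0 = 0, and there is no ∂_3, so H_2 = 0.

H_0 = Z,  H_1 = Z/2,  H_2 = 0.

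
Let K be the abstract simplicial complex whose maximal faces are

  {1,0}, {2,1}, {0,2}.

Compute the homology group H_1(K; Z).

H_1 ≅ Z.

Take the total order 0 < 1 < 2 on the vertex set. Then K (dimension 1) consists of the simplices:

  0-simplices (3): [0], [1], [2]
  1-simplices (3): [0,1], [0,2], [1,2]

so the chain groups are C_0 ≅ Z^3, C_1 ≅ Z^3.

The boundary map ∂_1: C_1 → C_0 is given by ∂[p,q] = [q] − [p].
As a 3×3 matrix over Z this has rank 2, with invariant factors (1,1).

Reading off H_k = ker ∂_k / im ∂_{k+1}:

  H_1: rank ker ∂_1 − rank ∂_2 = (3 − 2) − 0 = 1, and there is no ∂_2, so H_1 = Z.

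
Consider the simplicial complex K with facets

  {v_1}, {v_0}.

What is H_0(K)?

H_0 ≅ Z^2.

Take the total order v_0 < v_1 on the vertex set. Then K (dimension 0) consists of the simplices:

  0-simplices (2): [v_0], [v_1]

Hence C_0 ≅ Z^2.

Reading off H_k = ker ∂_k / im ∂_{k+1}:

  H_0: rank C_0 − rank ∂_1 = 2 − 0 = 2, and there is no ∂_1, so H_0 = Z^2.

(K is a triangulation of a set of 2 points.)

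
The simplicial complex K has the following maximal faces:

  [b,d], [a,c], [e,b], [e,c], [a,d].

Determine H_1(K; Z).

H_1 ≅ Z.

We work with the vertex ordering a < b < c < d < e. The simplices of K, each written with vertices in increasing order, are:

  0-simplices (5): a, b, c, d, e
  1-simplices (5): ac, ad, bd, be, ce

so the chain groups are C_0 ≅ Z^5, C_1 ≅ Z^5.

The boundary map ∂_1: C_1 → C_0 is given by ∂[p,q] = [q] − [p].
As a 5×5 matrix over Z this has rank 4, with invariant factors (1,1,1,1).

Computing H_k = (kernel of ∂_k) / (image of ∂_{k+1}):

  H_1: rank ker ∂_1 − rank ∂_2 = (5 − 4) − 0 = 1, and there is no ∂_2, so H_1 ≅ Z.

(K is a triangulation of the circle S^1.)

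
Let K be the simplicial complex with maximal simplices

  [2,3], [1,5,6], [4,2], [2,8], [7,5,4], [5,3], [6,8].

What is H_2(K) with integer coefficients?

H_2 ≅ 0.

We work with the vertex ordering 1 < 2 < 3 < 4 < 5 < 6 < 7 < 8. The simplices of K, each written with vertices in increasing order, are:

  0-simplices (8): [1], [2], [3], [4], [5], [6], [7], [8]
  1-simplices (11): [1,5], [1,6], [2,3], [2,4], [2,8], [3,5], [4,5], [4,7], [5,6], [5,7], [6,8]
  2-simplices (2): [1,5,6], [4,5,7]

Hence C_0 ≅ Z^8, C_1 ≅ Z^11, C_2 ≅ Z^2.

Boundary ∂_1: C_1 → C_0 sends each edge [p,q] (with p < q) to q − p. For instance
  ∂[5,7] = [7] − [5].
The 8×11 boundary matrix has rank 7 and Smith normal form diag(1,1,1,1,1,1,1).

∂_2: C_2 → C_1 maps a triangle to the signed sum of its edges. For instance
  ∂[1,5,6] = [5,6] − [1,6] + [1,5],
  ∂[4,5,7] = [5,7] − [4,7] + [4,5].
This gives a 11×2 integer matrix of rank 2; reducing to Smith normal form yields diagonal entries (1,1).

From H_k ≅ ker(∂_k) / im(∂_{k+1}) we obtain:

  H_2: rank ker ∂_2 − rank ∂_3 = (2 − 2) − 0 = 0, and there is no ∂_3, so H_2 = 0.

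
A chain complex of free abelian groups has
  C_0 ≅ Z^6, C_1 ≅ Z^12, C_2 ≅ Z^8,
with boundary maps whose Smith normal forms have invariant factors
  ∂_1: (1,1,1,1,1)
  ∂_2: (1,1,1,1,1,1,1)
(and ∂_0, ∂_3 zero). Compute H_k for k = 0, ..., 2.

H_0 = Z,  H_1 = 0,  H_2 = Z.

H_0: b_0 = 6 − 0 − 5 = 1; torsion from ∂_1 factors > 1: none. So H_0 = Z.
H_1: b_1 = 12 − 5 − 7 = 0; torsion from ∂_2 factors > 1: none. So H_1 = 0.
H_2: b_2 = 8 − 7 − 0 = 1; torsion from ∂_3 factors > 1: none. So H_2 = Z.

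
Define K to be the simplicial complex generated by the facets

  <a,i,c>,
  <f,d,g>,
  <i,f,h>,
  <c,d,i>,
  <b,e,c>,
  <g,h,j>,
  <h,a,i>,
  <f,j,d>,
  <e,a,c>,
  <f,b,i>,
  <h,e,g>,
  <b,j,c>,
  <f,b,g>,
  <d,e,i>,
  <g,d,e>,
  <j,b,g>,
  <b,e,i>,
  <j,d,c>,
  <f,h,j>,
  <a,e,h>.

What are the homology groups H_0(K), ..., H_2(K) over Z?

Order the vertices as a < b < c < d < e < f < g < h < i < j. Listing each simplex with vertices in this order, K has dimension 2 with simplices:

  0-simplices (10): a, b, c, d, e, f, g, h, i, j
  1-simplices (30): ac, ae, ah, ai, bc, be, bf, bg, bi, bj, cd, ce, ci, cj, de, df, dg, di, dj, eg, eh, ei, fg, fh, fi, fj, gh, gj, hi, hj
  2-simplices (20): ace, aci, aeh, ahi, bce, bcj, bei, bfg, bfi, bgj, cdi, cdj, deg, dei, dfg, dfj, egh, fhi, fhj, ghj

Hence C_0 ≅ Z^10, C_1 ≅ Z^30, C_2 ≅ Z^20.

Boundary ∂_1: C_1 → C_0 maps an edge to its endpoints' difference, ∂[p,q] = q − p.
The 10×30 boundary matrix has rank 9 and Smith normal form diag(1,1,1,1,1,1,1,1,1).

Boundary ∂_2: C_2 → C_1 maps a triangle to the signed sum of its edges. For instance
  ∂fhj = hj − fj + fh,
  ∂bgj = gj − bj + bg.
This gives a 30×20 integer matrix of rank 20; reducing to Smith normal form yields diagonal entries (1,1,1,1,1,1,1,1,1,1,1,1,1,1,1,1,1,1,1,2).

Computing H_k = (kernel of ∂_k) / (image of ∂_{k+1}):

  H_0: rank C_0 − rank ∂_1 = 10 − 9 = 1, and the invariant factors of ∂_1 are all 1, so H_0 = Z.
  H_1: rank ker ∂_1 − rank ∂_2 = (30 − 9) − 20 = 1, and ∂_2 has invariant factor 2 > 1, so H_1 = Z ⊕ Z_2.
  H_2: rank ker ∂_2 − rank ∂_3 = (20 − 20) − 0 = 0, and there is no ∂_3, so H_2 = 0.

As a check, the Euler characteristic is 10 − 30 + 20 = 0, which agrees with 1 − 1 + 0 = 0.
(K is a triangulation of the Klein bottle.)

H_0 = Z,  H_1 = Z ⊕ Z_2,  H_2 = 0.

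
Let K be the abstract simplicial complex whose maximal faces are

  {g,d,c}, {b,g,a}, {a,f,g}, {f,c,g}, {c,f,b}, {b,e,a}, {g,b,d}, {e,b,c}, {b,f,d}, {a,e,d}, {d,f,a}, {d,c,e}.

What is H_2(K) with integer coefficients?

Fix the vertex order a < b < c < d < e < f < g and write every simplex with vertices in increasing order. Then dim K = 2 and the simplices of K are:

  0-simplices (7): a, b, c, d, e, f, g
  1-simplices (18): ab, ad, ae, af, ag, bc, bd, be, bf, bg, cd, ce, cf, cg, de, df, dg, fg
  2-simplices (12): abe, abg, ade, adf, afg, bce, bcf, bdf, bdg, cde, cdg, cfg

so the chain groups are C_0 ≅ Z^7, C_1 ≅ Z^18, C_2 ≅ Z^12.

Boundary ∂_1: C_1 → C_0 is given by ∂[p,q] = [q] − [p]. For instance
  ∂de = e − d.
The resulting 7×18 matrix has rank 6, and its Smith normal form has invariant factors (1,1,1,1,1,1).

Boundary ∂_2: C_2 → C_1 sends each 2-simplex [p,q,r] to [q,r] − [p,r] + [p,q]. For instance
  ∂bdg = dg − bg + bd,
  ∂abe = be − ae + ab.
As a 18×12 matrix over Z this has rank 12, with invariant factors (1,1,1,1,1,1,1,1,1,1,1,2).

From H_k ≅ ker(∂_k) / im(∂_{k+1}) we obtain:

  H_2: rank ker ∂_2 − rank ∂_3 = (12 − 12) − 0 = 0, and there is no ∂_3, so H_2 = 0.

(K is a triangulation of the real projective plane RP^2.)

H_2 ≅ 0.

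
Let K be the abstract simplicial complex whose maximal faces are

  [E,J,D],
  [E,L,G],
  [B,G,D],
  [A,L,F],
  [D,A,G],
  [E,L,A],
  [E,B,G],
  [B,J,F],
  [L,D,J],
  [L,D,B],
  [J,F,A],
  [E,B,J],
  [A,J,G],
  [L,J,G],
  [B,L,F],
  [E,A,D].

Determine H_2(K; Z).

H_2 = Z.

K has 8 vertices, 24 edges, 16 triangles.
rank ∂_2 = 15, rank ∂_3 = 0 ⇒ b_2 = 16 − 15 − 0 = 1. So H_2 = Z.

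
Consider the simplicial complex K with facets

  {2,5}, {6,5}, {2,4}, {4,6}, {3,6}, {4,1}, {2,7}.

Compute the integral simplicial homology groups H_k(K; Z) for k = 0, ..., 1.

K has 7 vertices, 7 edges.
rank ∂_0 = 0, rank ∂_1 = 6 ⇒ b_0 = 7 − 0 − 6 = 1; all invariant factors of ∂_1 are 1 so no torsion. So H_0 ≅ Z.
rank ∂_1 = 6, rank ∂_2 = 0 ⇒ b_1 = 7 − 6 − 0 = 1. So H_1 ≅ Z.

H_0 = Z,  H_1 = Z.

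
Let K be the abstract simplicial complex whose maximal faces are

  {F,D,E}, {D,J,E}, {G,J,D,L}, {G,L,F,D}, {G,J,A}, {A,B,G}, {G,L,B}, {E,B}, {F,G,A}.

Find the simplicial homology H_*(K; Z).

H_0 ≅ Z,  H_1 ≅ Z,  H_2 = 0,  H_3 = 0.

Fix the vertex order A < B < D < E < F < G < J < L and write every simplex with vertices in increasing order. Then dim K = 3 and the simplices of K are:

  0-simplices (8): A, B, D, E, F, G, J, L
  1-simplices (19): AB, AF, AG, AJ, BE, BG, BL, DE, DF, DG, DJ, DL, EF, EJ, FG, FL, GJ, GL, JL
  2-simplices (13): ABG, AFG, AGJ, BGL, DEF, DEJ, DFG, DFL, DGJ, DGL, DJL, FGL, GJL
  3-simplices (2): DFGL, DGJL

Hence C_0 ≅ Z^8, C_1 ≅ Z^19, C_2 ≅ Z^13, C_3 ≅ Z^2.

∂_1: C_1 → C_0 maps an edge to its endpoints' difference, ∂[p,q] = q − p. For instance
  ∂FG = G − F.
As a 8×19 matrix over Z this has rank 7, with invariant factors (1,1,1,1,1,1,1).

∂_2: C_2 → C_1 maps a triangle to the signed sum of its edges. For instance
  ∂AFG = FG − AG + AF,
  ∂AGJ = GJ − AJ + AG.
This gives a 19×13 integer matrix of rank 11; reducing to Smith normal form yields diagonal entries (1,1,1,1,1,1,1,1,1,1,1).

∂_3: C_3 → C_2 sends each 3-simplex σ to the alternating sum Σ_i (−1)^i (σ with its i-th vertex removed). For instance
  ∂DGJL = GJL − DJL + DGL − DGJ,
  ∂DFGL = FGL − DGL + DFL − DFG.
The resulting 13×2 matrix has rank 2, and its Smith normal form has invariant factors (1,1).

Reading off H_k = ker ∂_k / im ∂_{k+1}:

  H_0: rank C_0 − rank ∂_1 = 8 − 7 = 1, and the invariant factors of ∂_1 are all 1, so H_0 ≅ Z.
  H_1: rank ker ∂_1 − rank ∂_2 = (19 − 7) − 11 = 1, and the invariant factors of ∂_2 are all 1, so H_1 ≅ Z.
  H_2: rank ker ∂_2 − rank ∂_3 = (13 − 11) − 2 = 0, and the invariant factors of ∂_3 are all 1, so H_2 ≅ 0.
  H_3: rank ker ∂_3 − rank ∂_4 = (2 − 2) − 0 = 0, and there is no ∂_4, so H_3 ≅ 0.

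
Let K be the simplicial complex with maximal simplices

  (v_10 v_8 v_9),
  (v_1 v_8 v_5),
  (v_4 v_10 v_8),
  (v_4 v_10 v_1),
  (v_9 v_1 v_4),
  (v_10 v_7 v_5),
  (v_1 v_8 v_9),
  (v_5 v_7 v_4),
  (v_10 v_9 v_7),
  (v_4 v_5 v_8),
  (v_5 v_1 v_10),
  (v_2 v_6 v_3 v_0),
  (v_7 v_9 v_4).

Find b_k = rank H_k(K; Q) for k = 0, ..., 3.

b_0 = 2, b_1 = 0, b_2 = 0, b_3 = 0.

K has 11 vertices, 24 edges, 16 triangles, 1 3-simplex.
rank ∂_0 = 0, rank ∂_1 = 9 ⇒ b_0 = 11 − 0 − 9 = 2; all invariant factors of ∂_1 are 1 so no torsion. So H_0 = Z^2.
rank ∂_1 = 9, rank ∂_2 = 15 ⇒ b_1 = 24 − 9 − 15 = 0; ∂_2 has invariant factor(s) [2] giving torsion. So H_1 = Z/2.
rank ∂_2 = 15, rank ∂_3 = 1 ⇒ b_2 = 16 − 15 − 1 = 0; all invariant factors of ∂_3 are 1 so no torsion. So H_2 = 0.
rank ∂_3 = 1, rank ∂_4 = 0 ⇒ b_3 = 1 − 1 − 0 = 0. So H_3 = 0.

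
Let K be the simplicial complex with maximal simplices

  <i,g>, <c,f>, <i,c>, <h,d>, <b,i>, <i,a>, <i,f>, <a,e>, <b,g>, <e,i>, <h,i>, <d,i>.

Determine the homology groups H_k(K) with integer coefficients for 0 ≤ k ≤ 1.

Take the total order a < b < c < d < e < f < g < h < i on the vertex set. Then K (dimension 1) consists of the simplices:

  0-simplices (9): a, b, c, d, e, f, g, h, i
  1-simplices (12): ae, ai, bg, bi, cf, ci, dh, di, ei, fi, gi, hi

so the chain groups are C_0 ≅ Z^9, C_1 ≅ Z^12.

Boundary ∂_1: C_1 → C_0 is given by ∂[p,q] = [q] − [p].
The 9×12 boundary matrix has rank 8 and Smith normal form diag(1,1,1,1,1,1,1,1).

Reading off H_k = ker ∂_k / im ∂_{k+1}:

  H_0: rank C_0 − rank ∂_1 = 9 − 8 = 1, and the invariant factors of ∂_1 are all 1, so H_0 = Z.
  H_1: rank ker ∂_1 − rank ∂_2 = (12 − 8) − 0 = 4, and there is no ∂_2, so H_1 = Z^4.

As a check, the Euler characteristic is 9 − 12 = -3, which agrees with 1 − 4 = -3.
(K is a triangulation of a wedge of 4 circles.)

H_0 ≅ Z,  H_1 ≅ Z^4.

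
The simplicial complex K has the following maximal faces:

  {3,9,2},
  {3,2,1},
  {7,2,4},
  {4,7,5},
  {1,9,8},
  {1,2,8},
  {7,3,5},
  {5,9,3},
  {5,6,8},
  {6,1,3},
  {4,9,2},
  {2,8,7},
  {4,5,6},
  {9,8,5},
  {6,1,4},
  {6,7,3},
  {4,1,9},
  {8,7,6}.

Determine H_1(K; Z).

H_1 = Z ⊕ Z_2.

Order the vertices as 1 < 2 < 3 < 4 < 5 < 6 < 7 < 8 < 9. Listing each simplex with vertices in this order, K has dimension 2 with simplices:

  0-simplices (9): [1], [2], [3], [4], [5], [6], [7], [8], [9]
  1-simplices (27): (27 of them)
  2-simplices (18): [1,2,3], [1,2,8], [1,3,6], [1,4,6], [1,4,9], [1,8,9], [2,3,9], [2,4,7], [2,4,9], [2,7,8], [3,5,7], [3,5,9], [3,6,7], [4,5,6], [4,5,7], [5,6,8], [5,8,9], [6,7,8]

Hence C_0 ≅ Z^9, C_1 ≅ Z^27, C_2 ≅ Z^18.

The boundary map ∂_1: C_1 → C_0 is given by ∂[p,q] = [q] − [p]. For instance
  ∂[5,9] = [9] − [5].
This gives a 9×27 integer matrix of rank 8; reducing to Smith normal form yields diagonal entries (1,1,1,1,1,1,1,1).

∂_2: C_2 → C_1 sends each 2-simplex [p,q,r] to [q,r] − [p,r] + [p,q]. For instance
  ∂[1,4,9] = [4,9] − [1,9] + [1,4],
  ∂[2,4,7] = [4,7] − [2,7] + [2,4].
The 27×18 boundary matrix has rank 18 and Smith normal form diag(1,1,1,1,1,1,1,1,1,1,1,1,1,1,1,1,1,2).

Now H_k = ker ∂_k / im ∂_{k+1}, so:

  H_1: rank ker ∂_1 − rank ∂_2 = (27 − 8) − 18 = 1, and ∂_2 has invariant factor 2 > 1, so H_1 ≅ Z ⊕ Z_2.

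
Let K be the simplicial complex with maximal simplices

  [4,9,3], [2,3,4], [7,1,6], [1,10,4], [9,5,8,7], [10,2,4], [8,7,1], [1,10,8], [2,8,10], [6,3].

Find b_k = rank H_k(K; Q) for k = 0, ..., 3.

Take the total order 1 < 2 < 3 < 4 < 5 < 6 < 7 < 8 < 9 < 10 on the vertex set. Then K (dimension 3) consists of the simplices:

  0-simplices (10): [1], [2], [3], [4], [5], [6], [7], [8], [9], [10]
  1-simplices (22): [1,4], [1,6], [1,7], [1,8], [1,10], [2,3], [2,4], [2,8], [2,10], [3,4], [3,6], [3,9], [4,9], [4,10], [5,7], [5,8], [5,9], [6,7], [7,8], [7,9], [8,9], [8,10]
  2-simplices (12): [1,4,10], [1,6,7], [1,7,8], [1,8,10], [2,3,4], [2,4,10], [2,8,10], [3,4,9], [5,7,8], [5,7,9], [5,8,9], [7,8,9]
  3-simplices (1): [5,7,8,9]

Hence C_0 ≅ Z^10, C_1 ≅ Z^22, C_2 ≅ Z^12, C_3 ≅ Z^1.

The boundary map ∂_1: C_1 → C_0 sends each edge [p,q] (with p < q) to q − p.
The resulting 10×22 matrix has rank 9, and its Smith normal form has invariant factors (1,1,1,1,1,1,1,1,1).

The boundary map ∂_2: C_2 → C_1 maps a triangle to the signed sum of its edges. For instance
  ∂[5,8,9] = [8,9] − [5,9] + [5,8],
  ∂[7,8,9] = [8,9] − [7,9] + [7,8].
This gives a 22×12 integer matrix of rank 11; reducing to Smith normal form yields diagonal entries (1,1,1,1,1,1,1,1,1,1,1).

Boundary ∂_3: C_3 → C_2 sends each 3-simplex σ to the alternating sum Σ_i (−1)^i (σ with its i-th vertex removed). For instance
  ∂[5,7,8,9] = [7,8,9] − [5,8,9] + [5,7,9] − [5,7,8].
This gives a 12×1 integer matrix of rank 1; reducing to Smith normal form yields diagonal entries (1).

Computing H_k = (kernel of ∂_k) / (image of ∂_{k+1}):

  H_0: rank C_0 − rank ∂_1 = 10 − 9 = 1, and the invariant factors of ∂_1 are all 1, so H_0 ≅ Z.
  H_1: rank ker ∂_1 − rank ∂_2 = (22 − 9) − 11 = 2, and the invariant factors of ∂_2 are all 1, so H_1 ≅ Z^2.
  H_2: rank ker ∂_2 − rank ∂_3 = (12 − 11) − 1 = 0, and the invariant factors of ∂_3 are all 1, so H_2 ≅ 0.
  H_3: rank ker ∂_3 − rank ∂_4 = (1 − 1) − 0 = 0, and there is no ∂_4, so H_3 ≅ 0.

Hence the Betti numbers are b_0 = 1, b_1 = 2, b_2 = 0, b_3 = 0.

b_0 = 1, b_1 = 2, b_2 = 0, b_3 = 0.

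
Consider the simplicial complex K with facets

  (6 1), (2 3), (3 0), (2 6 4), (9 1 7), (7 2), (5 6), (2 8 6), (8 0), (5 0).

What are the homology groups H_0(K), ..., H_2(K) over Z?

K has 10 vertices, 15 edges, 3 triangles.
rank ∂_0 = 0, rank ∂_1 = 9 ⇒ b_0 = 10 − 0 − 9 = 1; all invariant factors of ∂_1 are 1 so no torsion. So H_0 = Z.
rank ∂_1 = 9, rank ∂_2 = 3 ⇒ b_1 = 15 − 9 − 3 = 3; all invariant factors of ∂_2 are 1 so no torsion. So H_1 = Z^3.
rank ∂_2 = 3, rank ∂_3 = 0 ⇒ b_2 = 3 − 3 − 0 = 0. So H_2 = 0.

H_0 ≅ Z,  H_1 ≅ Z^3,  H_2 = 0.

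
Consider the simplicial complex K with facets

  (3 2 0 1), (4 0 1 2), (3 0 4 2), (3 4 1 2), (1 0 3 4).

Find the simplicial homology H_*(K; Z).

H_0 ≅ Z,  H_1 = 0,  H_2 = 0,  H_3 ≅ Z.

Take the total order 0 < 1 < 2 < 3 < 4 on the vertex set. Then K (dimension 3) consists of the simplices:

  0-simplices (5): [0], [1], [2], [3], [4]
  1-simplices (10): [0,1], [0,2], [0,3], [0,4], [1,2], [1,3], [1,4], [2,3], [2,4], [3,4]
  2-simplices (10): [0,1,2], [0,1,3], [0,1,4], [0,2,3], [0,2,4], [0,3,4], [1,2,3], [1,2,4], [1,3,4], [2,3,4]
  3-simplices (5): [0,1,2,3], [0,1,2,4], [0,1,3,4], [0,2,3,4], [1,2,3,4]

so the chain groups are C_0 ≅ Z^5, C_1 ≅ Z^10, C_2 ≅ Z^10, C_3 ≅ Z^5.

Boundary ∂_1: C_1 → C_0 sends each edge [p,q] (with p < q) to q − p.
The 5×10 boundary matrix has rank 4 and Smith normal form diag(1,1,1,1).

The boundary map ∂_2: C_2 → C_1 maps a triangle to the signed sum of its edges. For instance
  ∂[1,3,4] = [3,4] − [1,4] + [1,3],
  ∂[0,1,2] = [1,2] − [0,2] + [0,1].
As a 10×10 matrix over Z this has rank 6, with invariant factors (1,1,1,1,1,1).

Boundary ∂_3: C_3 → C_2 sends each 3-simplex σ to the alternating sum Σ_i (−1)^i (σ with its i-th vertex removed). For instance
  ∂[1,2,3,4] = [2,3,4] − [1,3,4] + [1,2,4] − [1,2,3],
  ∂[0,1,2,3] = [1,2,3] − [0,2,3] + [0,1,3] − [0,1,2].
The 10×5 boundary matrix has rank 4 and Smith normal form diag(1,1,1,1).

Now H_k = ker ∂_k / im ∂_{k+1}, so:

  H_0: rank C_0 − rank ∂_1 = 5 − 4 = 1, and the invariant factors of ∂_1 are all 1, so H_0 = Z.
  H_1: rank ker ∂_1 − rank ∂_2 = (10 − 4) − 6 = 0, and the invariant factors of ∂_2 are all 1, so H_1 = 0.
  H_2: rank ker ∂_2 − rank ∂_3 = (10 − 6) − 4 = 0, and the invariant factors of ∂_3 are all 1, so H_2 = 0.
  H_3: rank ker ∂_3 − rank ∂_4 = (5 − 4) − 0 = 1, and there is no ∂_4, so H_3 = Z.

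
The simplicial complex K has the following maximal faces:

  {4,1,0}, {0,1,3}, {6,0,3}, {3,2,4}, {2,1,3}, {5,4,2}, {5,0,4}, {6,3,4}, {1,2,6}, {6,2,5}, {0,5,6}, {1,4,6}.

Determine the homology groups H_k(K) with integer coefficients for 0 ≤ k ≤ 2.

Fix the vertex order 0 < 1 < 2 < 3 < 4 < 5 < 6 and write every simplex with vertices in increasing order. Then dim K = 2 and the simplices of K are:

  0-simplices (7): [0], [1], [2], [3], [4], [5], [6]
  1-simplices (18): [0,1], [0,3], [0,4], [0,5], [0,6], [1,2], [1,3], [1,4], [1,6], [2,3], [2,4], [2,5], [2,6], [3,4], [3,6], [4,5], [4,6], [5,6]
  2-simplices (12): [0,1,3], [0,1,4], [0,3,6], [0,4,5], [0,5,6], [1,2,3], [1,2,6], [1,4,6], [2,3,4], [2,4,5], [2,5,6], [3,4,6]

Hence C_0 ≅ Z^7, C_1 ≅ Z^18, C_2 ≅ Z^12.

∂_1: C_1 → C_0 maps an edge to its endpoints' difference, ∂[p,q] = q − p.
The 7×18 boundary matrix has rank 6 and Smith normal form diag(1,1,1,1,1,1).

∂_2: C_2 → C_1 maps a triangle to the signed sum of its edges. For instance
  ∂[2,4,5] = [4,5] − [2,5] + [2,4],
  ∂[2,3,4] = [3,4] − [2,4] + [2,3].
The 18×12 boundary matrix has rank 12 and Smith normal form diag(1,1,1,1,1,1,1,1,1,1,1,2).

Reading off H_k = ker ∂_k / im ∂_{k+1}:

  H_0: rank C_0 − rank ∂_1 = 7 − 6 = 1, and the invariant factors of ∂_1 are all 1, so H_0 = Z.
  H_1: rank ker ∂_1 − rank ∂_2 = (18 − 6) − 12 = 0, and ∂_2 has invariant factor 2 > 1, so H_1 = Z/2.
  H_2: rank ker ∂_2 − rank ∂_3 = (12 − 12) − 0 = 0, and there is no ∂_3, so H_2 = 0.

(K is a triangulation of the real projective plane RP^2.)

H_0 = Z,  H_1 = Z/2,  H_2 = 0.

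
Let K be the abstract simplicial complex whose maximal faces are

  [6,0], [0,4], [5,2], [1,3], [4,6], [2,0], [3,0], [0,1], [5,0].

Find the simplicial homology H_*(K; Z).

H_0 = Z,  H_1 = Z^3.

Fix the vertex order 0 < 1 < 2 < 3 < 4 < 5 < 6 and write every simplex with vertices in increasing order. Then dim K = 1 and the simplices of K are:

  0-simplices (7): [0], [1], [2], [3], [4], [5], [6]
  1-simplices (9): [0,1], [0,2], [0,3], [0,4], [0,5], [0,6], [1,3], [2,5], [4,6]

giving chain groups C_0 ≅ Z^7, C_1 ≅ Z^9.

Boundary ∂_1: C_1 → C_0 sends each edge [p,q] (with p < q) to q − p.
The resulting 7×9 matrix has rank 6, and its Smith normal form has invariant factors (1,1,1,1,1,1).

From H_k ≅ ker(∂_k) / im(∂_{k+1}) we obtain:

  H_0: rank C_0 − rank ∂_1 = 7 − 6 = 1, and the invariant factors of ∂_1 are all 1, so H_0 = Z.
  H_1: rank ker ∂_1 − rank ∂_2 = (9 − 6) − 0 = 3, and there is no ∂_2, so H_1 = Z^3.

As a check, the Euler characteristic is 7 − 9 = -2, which agrees with 1 − 3 = -2.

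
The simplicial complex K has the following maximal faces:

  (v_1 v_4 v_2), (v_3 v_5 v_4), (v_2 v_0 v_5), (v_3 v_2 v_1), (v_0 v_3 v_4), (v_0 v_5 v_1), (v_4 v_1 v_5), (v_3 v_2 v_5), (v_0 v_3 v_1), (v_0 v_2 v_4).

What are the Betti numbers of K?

K has 6 vertices, 15 edges, 10 triangles.
rank ∂_0 = 0, rank ∂_1 = 5 ⇒ b_0 = 6 − 0 − 5 = 1; all invariant factors of ∂_1 are 1 so no torsion. So H_0 = Z.
rank ∂_1 = 5, rank ∂_2 = 10 ⇒ b_1 = 15 − 5 − 10 = 0; ∂_2 has invariant factor(s) [2] giving torsion. So H_1 = Z/2.
rank ∂_2 = 10, rank ∂_3 = 0 ⇒ b_2 = 10 − 10 − 0 = 0. So H_2 = 0.

b_0 = 1, b_1 = 0, b_2 = 0.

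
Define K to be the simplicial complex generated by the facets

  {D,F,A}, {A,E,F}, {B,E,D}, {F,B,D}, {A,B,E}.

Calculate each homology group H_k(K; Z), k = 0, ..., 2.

We work with the vertex ordering A < B < D < E < F. The simplices of K, each written with vertices in increasing order, are:

  0-simplices (5): A, B, D, E, F
  1-simplices (10): AB, AD, AE, AF, BD, BE, BF, DE, DF, EF
  2-simplices (5): ABE, ADF, AEF, BDE, BDF

so the chain groups are C_0 ≅ Z^5, C_1 ≅ Z^10, C_2 ≅ Z^5.

Boundary ∂_1: C_1 → C_0 is given by ∂[p,q] = [q] − [p]. For instance
  ∂AE = E − A.
As a 5×10 matrix over Z this has rank 4, with invariant factors (1,1,1,1).

The boundary map ∂_2: C_2 → C_1 maps a triangle to the signed sum of its edges. For instance
  ∂ABE = BE − AE + AB,
  ∂ADF = DF − AF + AD.
As a 10×5 matrix over Z this has rank 5, with invariant factors (1,1,1,1,1).

Now H_k = ker ∂_k / im ∂_{k+1}, so:

  H_0: rank C_0 − rank ∂_1 = 5 − 4 = 1, and the invariant factors of ∂_1 are all 1, so H_0 ≅ Z.
  H_1: rank ker ∂_1 − rank ∂_2 = (10 − 4) − 5 = 1, and the invariant factors of ∂_2 are all 1, so H_1 ≅ Z.
  H_2: rank ker ∂_2 − rank ∂_3 = (5 − 5) − 0 = 0, and there is no ∂_3, so H_2 ≅ 0.

As a check, the Euler characteristic is 5 − 10 + 5 = 0, which agrees with 1 − 1 + 0 = 0.

H_0 = Z,  H_1 = Z,  H_2 = 0.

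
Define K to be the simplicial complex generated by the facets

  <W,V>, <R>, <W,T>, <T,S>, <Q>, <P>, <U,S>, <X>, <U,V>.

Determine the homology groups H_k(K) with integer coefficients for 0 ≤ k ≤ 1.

H_0 = Z^5,  H_1 = Z.

We work with the vertex ordering P < Q < R < S < T < U < V < W < X. The simplices of K, each written with vertices in increasing order, are:

  0-simplices (9): P, Q, R, S, T, U, V, W, X
  1-simplices (5): ST, SU, TW, UV, VW

giving chain groups C_0 ≅ Z^9, C_1 ≅ Z^5.

∂_1: C_1 → C_0 is given by ∂[p,q] = [q] − [p]. For instance
  ∂VW = W − V.
This gives a 9×5 integer matrix of rank 4; reducing to Smith normal form yields diagonal entries (1,1,1,1).

From H_k ≅ ker(∂_k) / im(∂_{k+1}) we obtain:

  H_0: rank C_0 − rank ∂_1 = 9 − 4 = 5, and the invariant factors of ∂_1 are all 1, so H_0 ≅ Z^5.
  H_1: rank ker ∂_1 − rank ∂_2 = (5 − 4) − 0 = 1, and there is no ∂_2, so H_1 ≅ Z.

(K is a triangulation of the disjoint union of a set of 4 points and the circle S^1.)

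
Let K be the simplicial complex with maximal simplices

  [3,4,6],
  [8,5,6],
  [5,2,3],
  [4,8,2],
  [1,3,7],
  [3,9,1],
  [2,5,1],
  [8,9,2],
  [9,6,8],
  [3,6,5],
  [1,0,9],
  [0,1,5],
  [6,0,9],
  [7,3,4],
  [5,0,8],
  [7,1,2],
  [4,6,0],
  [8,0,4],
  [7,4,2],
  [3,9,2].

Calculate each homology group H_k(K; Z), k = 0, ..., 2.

H_0 = Z,  H_1 = Z ⊕ Z/2Z,  H_2 = 0.

Take the total order 0 < 1 < 2 < 3 < 4 < 5 < 6 < 7 < 8 < 9 on the vertex set. Then K (dimension 2) consists of the simplices:

  0-simplices (10): [0], [1], [2], [3], [4], [5], [6], [7], [8], [9]
  1-simplices (30): (30 of them)
  2-simplices (20): (20 of them)

Hence C_0 ≅ Z^10, C_1 ≅ Z^30, C_2 ≅ Z^20.

∂_1: C_1 → C_0 sends each edge [p,q] (with p < q) to q − p. For instance
  ∂[0,8] = [8] − [0].
This gives a 10×30 integer matrix of rank 9; reducing to Smith normal form yields diagonal entries (1,1,1,1,1,1,1,1,1).

Boundary ∂_2: C_2 → C_1 sends each 2-simplex [p,q,r] to [q,r] − [p,r] + [p,q]. For instance
  ∂[1,3,9] = [3,9] − [1,9] + [1,3],
  ∂[5,6,8] = [6,8] − [5,8] + [5,6].
As a 30×20 matrix over Z this has rank 20, with invariant factors (1,1,1,1,1,1,1,1,1,1,1,1,1,1,1,1,1,1,1,2).

From H_k ≅ ker(∂_k) / im(∂_{k+1}) we obtain:

  H_0: rank C_0 − rank ∂_1 = 10 − 9 = 1, and the invariant factors of ∂_1 are all 1, so H_0 ≅ Z.
  H_1: rank ker ∂_1 − rank ∂_2 = (30 − 9) − 20 = 1, and ∂_2 has invariant factor 2 > 1, so H_1 ≅ Z ⊕ Z/2Z.
  H_2: rank ker ∂_2 − rank ∂_3 = (20 − 20) − 0 = 0, and there is no ∂_3, so H_2 ≅ 0.

As a check, the Euler characteristic is 10 − 30 + 20 = 0, which agrees with 1 − 1 + 0 = 0.
(K is a triangulation of the Klein bottle.)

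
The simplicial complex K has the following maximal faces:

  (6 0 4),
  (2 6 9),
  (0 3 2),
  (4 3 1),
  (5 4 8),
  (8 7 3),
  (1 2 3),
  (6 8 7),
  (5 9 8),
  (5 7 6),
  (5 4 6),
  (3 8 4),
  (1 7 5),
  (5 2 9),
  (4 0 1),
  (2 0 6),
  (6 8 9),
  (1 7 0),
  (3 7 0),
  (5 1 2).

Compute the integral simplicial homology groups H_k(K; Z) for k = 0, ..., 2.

Take the total order 0 < 1 < 2 < 3 < 4 < 5 < 6 < 7 < 8 < 9 on the vertex set. Then K (dimension 2) consists of the simplices:

  0-simplices (10): [0], [1], [2], [3], [4], [5], [6], [7], [8], [9]
  1-simplices (30): (30 of them)
  2-simplices (20): (20 of them)

so the chain groups are C_0 ≅ Z^10, C_1 ≅ Z^30, C_2 ≅ Z^20.

Boundary ∂_1: C_1 → C_0 is given by ∂[p,q] = [q] − [p]. For instance
  ∂[1,4] = [4] − [1].
As a 10×30 matrix over Z this has rank 9, with invariant factors (1,1,1,1,1,1,1,1,1).

The boundary map ∂_2: C_2 → C_1 sends each 2-simplex [p,q,r] to [q,r] − [p,r] + [p,q]. For instance
  ∂[0,4,6] = [4,6] − [0,6] + [0,4],
  ∂[0,1,7] = [1,7] − [0,7] + [0,1].
The 30×20 boundary matrix has rank 20 and Smith normal form diag(1,1,1,1,1,1,1,1,1,1,1,1,1,1,1,1,1,1,1,2).

Now H_k = ker ∂_k / im ∂_{k+1}, so:

  H_0: rank C_0 − rank ∂_1 = 10 − 9 = 1, and the invariant factors of ∂_1 are all 1, so H_0 ≅ Z.
  H_1: rank ker ∂_1 − rank ∂_2 = (30 − 9) − 20 = 1, and ∂_2 has invariant factor 2 > 1, so H_1 ≅ Z ⊕ Z/2Z.
  H_2: rank ker ∂_2 − rank ∂_3 = (20 − 20) − 0 = 0, and there is no ∂_3, so H_2 ≅ 0.

H_0 ≅ Z,  H_1 ≅ Z ⊕ Z/2Z,  H_2 = 0.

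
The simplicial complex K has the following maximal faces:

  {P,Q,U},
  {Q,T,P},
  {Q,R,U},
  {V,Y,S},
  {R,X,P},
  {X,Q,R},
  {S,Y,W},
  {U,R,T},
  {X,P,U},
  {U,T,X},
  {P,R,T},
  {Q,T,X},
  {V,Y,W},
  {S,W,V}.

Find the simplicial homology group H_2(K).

H_2 = Z.

Fix the vertex order P < Q < R < S < T < U < V < W < X < Y and write every simplex with vertices in increasing order. Then dim K = 2 and the simplices of K are:

  0-simplices (10): P, Q, R, S, T, U, V, W, X, Y
  1-simplices (21): PQ, PR, PT, PU, PX, QR, QT, QU, QX, RT, RU, RX, SV, SW, SY, TU, TX, UX, VW, VY, WY
  2-simplices (14): PQT, PQU, PRT, PRX, PUX, QRU, QRX, QTX, RTU, SVW, SVY, SWY, TUX, VWY

so the chain groups are C_0 ≅ Z^10, C_1 ≅ Z^21, C_2 ≅ Z^14.

Boundary ∂_1: C_1 → C_0 sends each edge [p,q] (with p < q) to q − p. For instance
  ∂QT = T − Q.
As a 10×21 matrix over Z this has rank 8, with invariant factors (1,1,1,1,1,1,1,1).

The boundary map ∂_2: C_2 → C_1 sends each 2-simplex [p,q,r] to [q,r] − [p,r] + [p,q]. For instance
  ∂QRX = RX − QX + QR,
  ∂SWY = WY − SY + SW.
This gives a 21×14 integer matrix of rank 13; reducing to Smith normal form yields diagonal entries (1,1,1,1,1,1,1,1,1,1,1,1,2).

Now H_k = ker ∂_k / im ∂_{k+1}, so:

  H_2: rank ker ∂_2 − rank ∂_3 = (14 − 13) − 0 = 1, and there is no ∂_3, so H_2 = Z.

(K is a triangulation of the disjoint union of the 2-sphere S^2 and the real projective plane RP^2.)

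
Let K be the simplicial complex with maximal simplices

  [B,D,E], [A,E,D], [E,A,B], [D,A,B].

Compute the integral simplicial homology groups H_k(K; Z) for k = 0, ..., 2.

H_0 ≅ Z,  H_1 = 0,  H_2 ≅ Z.

Order the vertices as A < B < D < E. Listing each simplex with vertices in this order, K has dimension 2 with simplices:

  0-simplices (4): A, B, D, E
  1-simplices (6): AB, AD, AE, BD, BE, DE
  2-simplices (4): ABD, ABE, ADE, BDE

Hence C_0 ≅ Z^4, C_1 ≅ Z^6, C_2 ≅ Z^4.

∂_1: C_1 → C_0 sends each edge [p,q] (with p < q) to q − p. For instance
  ∂AB = B − A.
As a 4×6 matrix over Z this has rank 3, with invariant factors (1,1,1).

Boundary ∂_2: C_2 → C_1 maps a triangle to the signed sum of its edges. For instance
  ∂ABD = BD − AD + AB,
  ∂ADE = DE − AE + AD.
The 6×4 boundary matrix has rank 3 and Smith normal form diag(1,1,1).

Computing H_k = (kernel of ∂_k) / (image of ∂_{k+1}):

  H_0: rank C_0 − rank ∂_1 = 4 − 3 = 1, and the invariant factors of ∂_1 are all 1, so H_0 = Z.
  H_1: rank ker ∂_1 − rank ∂_2 = (6 − 3) − 3 = 0, and the invariant factors of ∂_2 are all 1, so H_1 = 0.
  H_2: rank ker ∂_2 − rank ∂_3 = (4 − 3) − 0 = 1, and there is no ∂_3, so H_2 = Z.

As a check, the Euler characteristic is 4 − 6 + 4 = 2, which agrees with 1 − 0 + 1 = 2.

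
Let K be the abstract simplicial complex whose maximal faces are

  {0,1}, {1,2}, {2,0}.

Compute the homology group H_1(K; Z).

H_1 = Z.

K has 3 vertices, 3 edges.
rank ∂_1 = 2, rank ∂_2 = 0 ⇒ b_1 = 3 − 2 − 0 = 1. So H_1 ≅ Z.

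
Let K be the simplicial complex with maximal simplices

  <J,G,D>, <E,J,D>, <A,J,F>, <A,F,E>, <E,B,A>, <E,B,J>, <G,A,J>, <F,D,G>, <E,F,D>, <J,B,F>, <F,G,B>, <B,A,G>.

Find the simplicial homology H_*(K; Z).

Fix the vertex order A < B < D < E < F < G < J and write every simplex with vertices in increasing order. Then dim K = 2 and the simplices of K are:

  0-simplices (7): A, B, D, E, F, G, J
  1-simplices (18): AB, AE, AF, AG, AJ, BE, BF, BG, BJ, DE, DF, DG, DJ, EF, EJ, FG, FJ, GJ
  2-simplices (12): ABE, ABG, AEF, AFJ, AGJ, BEJ, BFG, BFJ, DEF, DEJ, DFG, DGJ

Hence C_0 ≅ Z^7, C_1 ≅ Z^18, C_2 ≅ Z^12.

The boundary map ∂_1: C_1 → C_0 sends each edge [p,q] (with p < q) to q − p.
The resulting 7×18 matrix has rank 6, and its Smith normal form has invariant factors (1,1,1,1,1,1).

Boundary ∂_2: C_2 → C_1 acts by ∂[p,q,r] = [q,r] − [p,r] + [p,q]. For instance
  ∂DEF = EF − DF + DE,
  ∂BFJ = FJ − BJ + BF.
The resulting 18×12 matrix has rank 12, and its Smith normal form has invariant factors (1,1,1,1,1,1,1,1,1,1,1,2).

Reading off H_k = ker ∂_k / im ∂_{k+1}:

  H_0: rank C_0 − rank ∂_1 = 7 − 6 = 1, and the invariant factors of ∂_1 are all 1, so H_0 = Z.
  H_1: rank ker ∂_1 − rank ∂_2 = (18 − 6) − 12 = 0, and ∂_2 has invariant factor 2 > 1, so H_1 = Z/2.
  H_2: rank ker ∂_2 − rank ∂_3 = (12 − 12) − 0 = 0, and there is no ∂_3, so H_2 = 0.

As a check, the Euler characteristic is 7 − 18 + 12 = 1, which agrees with 1 − 0 + 0 = 1.

H_0 ≅ Z,  H_1 ≅ Z/2,  H_2 = 0.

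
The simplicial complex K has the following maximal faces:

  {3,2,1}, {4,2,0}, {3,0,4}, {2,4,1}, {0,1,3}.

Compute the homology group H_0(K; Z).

H_0 = Z.

We work with the vertex ordering 0 < 1 < 2 < 3 < 4. The simplices of K, each written with vertices in increasing order, are:

  0-simplices (5): [0], [1], [2], [3], [4]
  1-simplices (10): [0,1], [0,2], [0,3], [0,4], [1,2], [1,3], [1,4], [2,3], [2,4], [3,4]
  2-simplices (5): [0,1,3], [0,2,4], [0,3,4], [1,2,3], [1,2,4]

so the chain groups are C_0 ≅ Z^5, C_1 ≅ Z^10, C_2 ≅ Z^5.

∂_1: C_1 → C_0 is given by ∂[p,q] = [q] − [p]. For instance
  ∂[0,2] = [2] − [0].
The resulting 5×10 matrix has rank 4, and its Smith normal form has invariant factors (1,1,1,1).

The boundary map ∂_2: C_2 → C_1 maps a triangle to the signed sum of its edges. For instance
  ∂[0,1,3] = [1,3] − [0,3] + [0,1],
  ∂[0,3,4] = [3,4] − [0,4] + [0,3].
This gives a 10×5 integer matrix of rank 5; reducing to Smith normal form yields diagonal entries (1,1,1,1,1).

Now H_k = ker ∂_k / im ∂_{k+1}, so:

  H_0: rank C_0 − rank ∂_1 = 5 − 4 = 1, and the invariant factors of ∂_1 are all 1, so H_0 ≅ Z.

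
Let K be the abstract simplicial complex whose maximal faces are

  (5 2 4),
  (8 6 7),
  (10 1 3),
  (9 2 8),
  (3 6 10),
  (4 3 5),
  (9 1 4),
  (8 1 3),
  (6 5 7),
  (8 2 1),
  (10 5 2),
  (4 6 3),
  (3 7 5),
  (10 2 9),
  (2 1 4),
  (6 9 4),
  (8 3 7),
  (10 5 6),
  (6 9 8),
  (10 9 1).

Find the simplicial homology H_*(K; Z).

H_0 = Z,  H_1 = Z × Z/2,  H_2 = 0.

Order the vertices as 1 < 2 < 3 < 4 < 5 < 6 < 7 < 8 < 9 < 10. Listing each simplex with vertices in this order, K has dimension 2 with simplices:

  0-simplices (10): [1], [2], [3], [4], [5], [6], [7], [8], [9], [10]
  1-simplices (30): (30 of them)
  2-simplices (20): (20 of them)

Hence C_0 ≅ Z^10, C_1 ≅ Z^30, C_2 ≅ Z^20.

The boundary map ∂_1: C_1 → C_0 sends each edge [p,q] (with p < q) to q − p.
The resulting 10×30 matrix has rank 9, and its Smith normal form has invariant factors (1,1,1,1,1,1,1,1,1).

The boundary map ∂_2: C_2 → C_1 maps a triangle to the signed sum of its edges. For instance
  ∂[1,2,8] = [2,8] − [1,8] + [1,2],
  ∂[2,9,10] = [9,10] − [2,10] + [2,9].
The 30×20 boundary matrix has rank 20 and Smith normal form diag(1,1,1,1,1,1,1,1,1,1,1,1,1,1,1,1,1,1,1,2).

Now H_k = ker ∂_k / im ∂_{k+1}, so:

  H_0: rank C_0 − rank ∂_1 = 10 − 9 = 1, and the invariant factors of ∂_1 are all 1, so H_0 = Z.
  H_1: rank ker ∂_1 − rank ∂_2 = (30 − 9) − 20 = 1, and ∂_2 has invariant factor 2 > 1, so H_1 = Z × Z/2.
  H_2: rank ker ∂_2 − rank ∂_3 = (20 − 20) − 0 = 0, and there is no ∂_3, so H_2 = 0.

(K is a triangulation of the Klein bottle.)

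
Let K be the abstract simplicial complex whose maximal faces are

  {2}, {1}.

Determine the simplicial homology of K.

H_0 ≅ Z^2.

Order the vertices as 1 < 2. Listing each simplex with vertices in this order, K has dimension 0 with simplices:

  0-simplices (2): [1], [2]

so the chain groups are C_0 ≅ Z^2.

Reading off H_k = ker ∂_k / im ∂_{k+1}:

  H_0: rank C_0 − rank ∂_1 = 2 − 0 = 2, and there is no ∂_1, so H_0 = Z^2.

(K is a triangulation of a set of 2 points.)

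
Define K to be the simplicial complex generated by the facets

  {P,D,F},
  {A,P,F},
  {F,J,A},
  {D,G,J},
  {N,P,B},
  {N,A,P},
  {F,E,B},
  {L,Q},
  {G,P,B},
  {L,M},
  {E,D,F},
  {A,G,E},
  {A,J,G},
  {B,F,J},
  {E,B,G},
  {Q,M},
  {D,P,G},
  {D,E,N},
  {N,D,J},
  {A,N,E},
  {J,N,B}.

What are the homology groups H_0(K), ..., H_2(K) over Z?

Order the vertices as A < B < D < E < F < G < J < L < M < N < P < Q. Listing each simplex with vertices in this order, K has dimension 2 with simplices:

  0-simplices (12): A, B, D, E, F, G, J, L, M, N, P, Q
  1-simplices (30): AE, AF, AG, AJ, AN, AP, BE, BF, BG, BJ, BN, BP, DE, DF, DG, DJ, DN, DP, EF, EG, EN, FJ, FP, GJ, GP, JN, LM, LQ, MQ, NP
  2-simplices (18): AEG, AEN, AFJ, AFP, AGJ, ANP, BEF, BEG, BFJ, BGP, BJN, BNP, DEF, DEN, DFP, DGJ, DGP, DJN

Hence C_0 ≅ Z^12, C_1 ≅ Z^30, C_2 ≅ Z^18.

The boundary map ∂_1: C_1 → C_0 sends each edge [p,q] (with p < q) to q − p. For instance
  ∂BJ = J − B.
The resulting 12×30 matrix has rank 10, and its Smith normal form has invariant factors (1,1,1,1,1,1,1,1,1,1).

The boundary map ∂_2: C_2 → C_1 maps a triangle to the signed sum of its edges. For instance
  ∂DGP = GP − DP + DG,
  ∂ANP = NP − AP + AN.
As a 30×18 matrix over Z this has rank 17, with invariant factors (1,1,1,1,1,1,1,1,1,1,1,1,1,1,1,1,1).

Reading off H_k = ker ∂_k / im ∂_{k+1}:

  H_0: rank C_0 − rank ∂_1 = 12 − 10 = 2, and the invariant factors of ∂_1 are all 1, so H_0 = Z^2.
  H_1: rank ker ∂_1 − rank ∂_2 = (30 − 10) − 17 = 3, and the invariant factors of ∂_2 are all 1, so H_1 = Z^3.
  H_2: rank ker ∂_2 − rank ∂_3 = (18 − 17) − 0 = 1, and there is no ∂_3, so H_2 = Z.

As a check, the Euler characteristic is 12 − 30 + 18 = 0, which agrees with 2 − 3 + 1 = 0.

H_0 = Z^2,  H_1 = Z^3,  H_2 = Z.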